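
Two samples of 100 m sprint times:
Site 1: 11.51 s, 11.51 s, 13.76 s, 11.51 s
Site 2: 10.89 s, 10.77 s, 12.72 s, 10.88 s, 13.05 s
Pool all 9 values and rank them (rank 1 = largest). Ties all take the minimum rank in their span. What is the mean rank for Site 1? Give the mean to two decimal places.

Sorted (descending): 13.76, 13.05, 12.72, 11.51, 11.51, 11.51, 10.89, 10.88, 10.77
The 3 values of 11.51 occupy positions 4–6 → each gets rank 4.
Site 1 values → pooled ranks: 11.51→4, 11.51→4, 13.76→1, 11.51→4
Mean rank = (4 + 4 + 1 + 4) / 4 = 3.25

3.25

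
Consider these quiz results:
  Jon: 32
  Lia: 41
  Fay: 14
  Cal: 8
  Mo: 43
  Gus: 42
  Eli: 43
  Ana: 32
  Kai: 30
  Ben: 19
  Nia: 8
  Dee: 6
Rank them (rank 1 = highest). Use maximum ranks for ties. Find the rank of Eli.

Sorted (descending): 43, 43, 42, 41, 32, 32, 30, 19, 14, 8, 8, 6
The 2 values of 43 occupy positions 1–2 → each gets rank 2.
The 2 values of 32 occupy positions 5–6 → each gets rank 6.
The 2 values of 8 occupy positions 10–11 → each gets rank 11.
Eli has value 43 → rank 2.

2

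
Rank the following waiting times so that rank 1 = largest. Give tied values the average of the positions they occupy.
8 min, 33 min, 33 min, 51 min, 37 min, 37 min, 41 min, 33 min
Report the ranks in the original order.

Sorted (descending): 51, 41, 37, 37, 33, 33, 33, 8
The 2 values of 37 occupy positions 3–4 → average rank (3+4)/2 = 3.5.
The 3 values of 33 occupy positions 5–7 → average rank 6.

8, 6, 6, 1, 3.5, 3.5, 2, 6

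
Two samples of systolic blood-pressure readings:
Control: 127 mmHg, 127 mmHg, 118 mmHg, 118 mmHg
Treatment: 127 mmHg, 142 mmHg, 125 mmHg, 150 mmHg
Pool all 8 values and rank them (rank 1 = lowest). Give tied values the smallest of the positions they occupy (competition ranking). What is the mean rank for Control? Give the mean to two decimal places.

Sorted (ascending): 118, 118, 125, 127, 127, 127, 142, 150
The 2 values of 118 occupy positions 1–2 → each gets rank 1.
The 3 values of 127 occupy positions 4–6 → each gets rank 4.
Control values → pooled ranks: 127→4, 127→4, 118→1, 118→1
Mean rank = (4 + 4 + 1 + 1) / 4 = 2.50

2.50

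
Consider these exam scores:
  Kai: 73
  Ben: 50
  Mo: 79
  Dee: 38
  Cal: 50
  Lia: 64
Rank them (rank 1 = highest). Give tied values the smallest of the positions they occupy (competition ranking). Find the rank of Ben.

Sorted (descending): 79, 73, 64, 50, 50, 38
The 2 values of 50 occupy positions 4–5 → each gets rank 4.
Ben has value 50 → rank 4.

4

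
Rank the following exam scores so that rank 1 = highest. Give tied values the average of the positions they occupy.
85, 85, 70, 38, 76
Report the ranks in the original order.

Sorted (descending): 85, 85, 76, 70, 38
The 2 values of 85 occupy positions 1–2 → average rank (1+2)/2 = 1.5.

1.5, 1.5, 4, 5, 3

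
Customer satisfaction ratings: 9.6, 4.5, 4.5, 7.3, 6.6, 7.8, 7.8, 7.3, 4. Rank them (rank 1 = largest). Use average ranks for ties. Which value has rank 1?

9.6

Sorted (descending): 9.6, 7.8, 7.8, 7.3, 7.3, 6.6, 4.5, 4.5, 4
The 2 values of 7.8 occupy positions 2–3 → average rank (2+3)/2 = 2.5.
The 2 values of 7.3 occupy positions 4–5 → average rank (4+5)/2 = 4.5.
The 2 values of 4.5 occupy positions 7–8 → average rank (7+8)/2 = 7.5.
Rank 1 → value 9.6.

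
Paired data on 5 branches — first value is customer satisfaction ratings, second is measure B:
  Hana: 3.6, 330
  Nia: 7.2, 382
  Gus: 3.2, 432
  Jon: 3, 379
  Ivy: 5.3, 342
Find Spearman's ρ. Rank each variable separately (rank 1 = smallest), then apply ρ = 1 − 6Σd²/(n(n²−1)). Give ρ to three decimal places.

Ranks of variable 1: 3, 5, 2, 1, 4
Ranks of variable 2: 1, 4, 5, 3, 2
d = r₁ − r₂: 2, 1, -3, -2, 2
d²: 4, 1, 9, 4, 4; Σd² = 22
ρ = 1 − 6·22/(5·24) = 1 − 132/120 = -0.100

-0.100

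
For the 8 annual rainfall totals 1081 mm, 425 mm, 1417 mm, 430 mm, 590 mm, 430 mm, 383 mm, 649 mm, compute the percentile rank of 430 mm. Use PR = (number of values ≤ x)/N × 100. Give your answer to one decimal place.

N = 8.
Strictly below 430: 2. Equal to 430: 2.
PR = 4/8 × 100 = 50.0

50.0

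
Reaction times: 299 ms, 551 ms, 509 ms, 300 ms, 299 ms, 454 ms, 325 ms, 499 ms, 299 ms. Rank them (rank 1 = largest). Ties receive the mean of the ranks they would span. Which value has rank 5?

325

Sorted (descending): 551, 509, 499, 454, 325, 300, 299, 299, 299
The 3 values of 299 occupy positions 7–9 → average rank 8.
Rank 5 → value 325.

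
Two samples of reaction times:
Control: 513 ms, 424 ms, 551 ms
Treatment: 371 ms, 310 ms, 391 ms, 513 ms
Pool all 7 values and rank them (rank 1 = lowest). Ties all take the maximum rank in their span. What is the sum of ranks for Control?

Sorted (ascending): 310, 371, 391, 424, 513, 513, 551
The 2 values of 513 occupy positions 5–6 → each gets rank 6.
Control values → pooled ranks: 513→6, 424→4, 551→7
Rank sum = 6 + 4 + 7 = 17

17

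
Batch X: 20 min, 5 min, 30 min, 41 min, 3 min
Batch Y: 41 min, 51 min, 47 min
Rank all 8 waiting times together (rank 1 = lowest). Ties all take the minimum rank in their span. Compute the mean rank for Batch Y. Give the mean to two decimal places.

Sorted (ascending): 3, 5, 20, 30, 41, 41, 47, 51
The 2 values of 41 occupy positions 5–6 → each gets rank 5.
Batch Y values → pooled ranks: 41→5, 51→8, 47→7
Mean rank = (5 + 8 + 7) / 3 = 6.67

6.67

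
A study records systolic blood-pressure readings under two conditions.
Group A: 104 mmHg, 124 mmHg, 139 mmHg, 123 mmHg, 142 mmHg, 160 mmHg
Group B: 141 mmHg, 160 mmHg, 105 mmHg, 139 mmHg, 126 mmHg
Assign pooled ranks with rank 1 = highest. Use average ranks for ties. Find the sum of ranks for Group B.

28

Sorted (descending): 160, 160, 142, 141, 139, 139, 126, 124, 123, 105, 104
The 2 values of 160 occupy positions 1–2 → average rank (1+2)/2 = 1.5.
The 2 values of 139 occupy positions 5–6 → average rank (5+6)/2 = 5.5.
Group B values → pooled ranks: 141→4, 160→1.5, 105→10, 139→5.5, 126→7
Rank sum = 4 + 1.5 + 10 + 5.5 + 7 = 28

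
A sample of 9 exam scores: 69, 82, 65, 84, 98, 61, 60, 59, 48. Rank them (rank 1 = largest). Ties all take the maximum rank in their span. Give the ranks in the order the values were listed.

4, 3, 5, 2, 1, 6, 7, 8, 9

Sorted (descending): 98, 84, 82, 69, 65, 61, 60, 59, 48
No ties — each value takes its position as its rank.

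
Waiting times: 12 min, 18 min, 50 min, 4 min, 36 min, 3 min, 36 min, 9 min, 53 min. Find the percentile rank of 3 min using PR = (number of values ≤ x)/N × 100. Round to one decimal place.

11.1

N = 9.
Strictly below 3: 0. Equal to 3: 1.
PR = 1/9 × 100 = 11.1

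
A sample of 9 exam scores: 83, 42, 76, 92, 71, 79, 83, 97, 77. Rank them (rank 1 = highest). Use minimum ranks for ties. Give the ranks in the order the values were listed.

Sorted (descending): 97, 92, 83, 83, 79, 77, 76, 71, 42
The 2 values of 83 occupy positions 3–4 → each gets rank 3.

3, 9, 7, 2, 8, 5, 3, 1, 6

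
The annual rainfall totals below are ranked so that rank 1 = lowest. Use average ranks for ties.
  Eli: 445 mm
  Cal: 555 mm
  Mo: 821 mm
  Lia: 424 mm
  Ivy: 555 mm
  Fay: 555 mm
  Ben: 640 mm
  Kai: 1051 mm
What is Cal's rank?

Sorted (ascending): 424, 445, 555, 555, 555, 640, 821, 1051
The 3 values of 555 occupy positions 3–5 → average rank 4.
Cal has value 555 mm → rank 4.

4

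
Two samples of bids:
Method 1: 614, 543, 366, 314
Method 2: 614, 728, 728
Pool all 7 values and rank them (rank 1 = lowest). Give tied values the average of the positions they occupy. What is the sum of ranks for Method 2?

17.5

Sorted (ascending): 314, 366, 543, 614, 614, 728, 728
The 2 values of 614 occupy positions 4–5 → average rank (4+5)/2 = 4.5.
The 2 values of 728 occupy positions 6–7 → average rank (6+7)/2 = 6.5.
Method 2 values → pooled ranks: 614→4.5, 728→6.5, 728→6.5
Rank sum = 4.5 + 6.5 + 6.5 = 17.5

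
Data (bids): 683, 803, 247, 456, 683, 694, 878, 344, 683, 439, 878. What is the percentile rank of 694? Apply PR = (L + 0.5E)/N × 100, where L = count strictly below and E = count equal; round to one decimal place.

68.2

N = 11.
Strictly below 694: 7. Equal to 694: 1.
PR = (7 + 0.5·1)/11 × 100 = 68.2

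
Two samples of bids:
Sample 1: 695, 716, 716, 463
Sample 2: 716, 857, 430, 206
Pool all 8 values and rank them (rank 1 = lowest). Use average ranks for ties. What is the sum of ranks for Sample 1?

19

Sorted (ascending): 206, 430, 463, 695, 716, 716, 716, 857
The 3 values of 716 occupy positions 5–7 → average rank 6.
Sample 1 values → pooled ranks: 695→4, 716→6, 716→6, 463→3
Rank sum = 4 + 6 + 6 + 3 = 19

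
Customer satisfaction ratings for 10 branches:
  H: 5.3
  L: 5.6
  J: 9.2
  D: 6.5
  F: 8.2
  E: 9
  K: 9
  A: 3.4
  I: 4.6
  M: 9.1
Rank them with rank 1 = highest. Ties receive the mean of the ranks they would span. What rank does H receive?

8

Sorted (descending): 9.2, 9.1, 9, 9, 8.2, 6.5, 5.6, 5.3, 4.6, 3.4
The 2 values of 9 occupy positions 3–4 → average rank (3+4)/2 = 3.5.
H has value 5.3 → rank 8.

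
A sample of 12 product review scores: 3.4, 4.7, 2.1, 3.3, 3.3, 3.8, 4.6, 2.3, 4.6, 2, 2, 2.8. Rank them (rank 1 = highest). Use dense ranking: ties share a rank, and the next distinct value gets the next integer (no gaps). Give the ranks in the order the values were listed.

4, 1, 8, 5, 5, 3, 2, 7, 2, 9, 9, 6

Sorted (descending): 4.7, 4.6, 4.6, 3.8, 3.4, 3.3, 3.3, 2.8, 2.3, 2.1, 2, 2
The 2 values of 4.6 share dense rank 2.
The 2 values of 3.3 share dense rank 5.
The 2 values of 2 share dense rank 9.
Remaining distinct values take the next consecutive integers.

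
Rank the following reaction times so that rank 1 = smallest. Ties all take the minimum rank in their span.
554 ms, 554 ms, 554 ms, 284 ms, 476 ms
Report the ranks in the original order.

3, 3, 3, 1, 2

Sorted (ascending): 284, 476, 554, 554, 554
The 3 values of 554 occupy positions 3–5 → each gets rank 3.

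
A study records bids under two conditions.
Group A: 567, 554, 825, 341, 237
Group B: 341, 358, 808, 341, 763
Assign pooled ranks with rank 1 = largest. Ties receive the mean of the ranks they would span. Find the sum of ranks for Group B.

Sorted (descending): 825, 808, 763, 567, 554, 358, 341, 341, 341, 237
The 3 values of 341 occupy positions 7–9 → average rank 8.
Group B values → pooled ranks: 341→8, 358→6, 808→2, 341→8, 763→3
Rank sum = 8 + 6 + 2 + 8 + 3 = 27

27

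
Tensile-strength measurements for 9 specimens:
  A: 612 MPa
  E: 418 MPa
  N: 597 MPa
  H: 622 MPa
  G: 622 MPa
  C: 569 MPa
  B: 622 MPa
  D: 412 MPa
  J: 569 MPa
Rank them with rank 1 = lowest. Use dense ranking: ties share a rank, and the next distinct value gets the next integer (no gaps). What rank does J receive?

3

Sorted (ascending): 412, 418, 569, 569, 597, 612, 622, 622, 622
The 2 values of 569 share dense rank 3.
The 3 values of 622 share dense rank 6.
Remaining distinct values take the next consecutive integers.
J has value 569 MPa → rank 3.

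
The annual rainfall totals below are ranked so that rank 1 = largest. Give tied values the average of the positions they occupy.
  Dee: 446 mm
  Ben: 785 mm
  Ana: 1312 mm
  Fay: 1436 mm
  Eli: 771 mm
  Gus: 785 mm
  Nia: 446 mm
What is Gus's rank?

Sorted (descending): 1436, 1312, 785, 785, 771, 446, 446
The 2 values of 785 occupy positions 3–4 → average rank (3+4)/2 = 3.5.
The 2 values of 446 occupy positions 6–7 → average rank (6+7)/2 = 6.5.
Gus has value 785 mm → rank 3.5.

3.5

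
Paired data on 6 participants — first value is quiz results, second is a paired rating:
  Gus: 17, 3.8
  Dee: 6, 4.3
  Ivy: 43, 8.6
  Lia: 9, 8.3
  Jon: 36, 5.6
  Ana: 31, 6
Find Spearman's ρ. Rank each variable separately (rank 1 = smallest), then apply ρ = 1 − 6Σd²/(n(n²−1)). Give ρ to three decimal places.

Ranks of variable 1: 3, 1, 6, 2, 5, 4
Ranks of variable 2: 1, 2, 6, 5, 3, 4
d = r₁ − r₂: 2, -1, 0, -3, 2, 0
d²: 4, 1, 0, 9, 4, 0; Σd² = 18
ρ = 1 − 6·18/(6·35) = 1 − 108/210 = 0.486

0.486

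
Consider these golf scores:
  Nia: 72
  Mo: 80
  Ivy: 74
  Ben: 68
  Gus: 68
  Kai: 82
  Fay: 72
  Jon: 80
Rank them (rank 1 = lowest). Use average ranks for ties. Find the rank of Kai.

Sorted (ascending): 68, 68, 72, 72, 74, 80, 80, 82
The 2 values of 68 occupy positions 1–2 → average rank (1+2)/2 = 1.5.
The 2 values of 72 occupy positions 3–4 → average rank (3+4)/2 = 3.5.
The 2 values of 80 occupy positions 6–7 → average rank (6+7)/2 = 6.5.
Kai has value 82 → rank 8.

8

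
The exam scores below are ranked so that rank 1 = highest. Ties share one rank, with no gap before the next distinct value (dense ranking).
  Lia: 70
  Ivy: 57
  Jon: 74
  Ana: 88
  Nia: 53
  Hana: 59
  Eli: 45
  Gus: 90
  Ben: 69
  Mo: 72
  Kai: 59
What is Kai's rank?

Sorted (descending): 90, 88, 74, 72, 70, 69, 59, 59, 57, 53, 45
The 2 values of 59 share dense rank 7.
Remaining distinct values take the next consecutive integers.
Kai has value 59 → rank 7.

7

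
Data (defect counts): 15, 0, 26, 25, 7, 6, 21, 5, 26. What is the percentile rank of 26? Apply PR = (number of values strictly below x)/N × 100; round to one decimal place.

N = 9.
Strictly below 26: 7. Equal to 26: 2.
PR = 7/9 × 100 = 77.8

77.8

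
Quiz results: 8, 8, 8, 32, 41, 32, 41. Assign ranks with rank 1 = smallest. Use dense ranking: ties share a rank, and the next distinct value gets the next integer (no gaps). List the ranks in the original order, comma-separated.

Sorted (ascending): 8, 8, 8, 32, 32, 41, 41
The 3 values of 8 share dense rank 1.
The 2 values of 32 share dense rank 2.
The 2 values of 41 share dense rank 3.

1, 1, 1, 2, 3, 2, 3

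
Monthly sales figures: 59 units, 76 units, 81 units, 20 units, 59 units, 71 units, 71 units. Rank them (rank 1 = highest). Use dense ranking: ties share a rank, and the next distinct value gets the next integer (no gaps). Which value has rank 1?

81

Sorted (descending): 81, 76, 71, 71, 59, 59, 20
The 2 values of 71 share dense rank 3.
The 2 values of 59 share dense rank 4.
Remaining distinct values take the next consecutive integers.
Rank 1 → value 81.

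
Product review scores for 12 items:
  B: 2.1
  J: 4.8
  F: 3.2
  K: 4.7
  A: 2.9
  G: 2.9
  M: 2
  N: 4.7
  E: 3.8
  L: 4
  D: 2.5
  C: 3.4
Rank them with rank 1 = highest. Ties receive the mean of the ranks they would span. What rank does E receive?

Sorted (descending): 4.8, 4.7, 4.7, 4, 3.8, 3.4, 3.2, 2.9, 2.9, 2.5, 2.1, 2
The 2 values of 4.7 occupy positions 2–3 → average rank (2+3)/2 = 2.5.
The 2 values of 2.9 occupy positions 8–9 → average rank (8+9)/2 = 8.5.
E has value 3.8 → rank 5.

5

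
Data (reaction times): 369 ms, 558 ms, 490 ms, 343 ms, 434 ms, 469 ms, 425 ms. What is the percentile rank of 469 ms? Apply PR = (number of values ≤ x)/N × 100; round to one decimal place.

N = 7.
Strictly below 469: 4. Equal to 469: 1.
PR = 5/7 × 100 = 71.4

71.4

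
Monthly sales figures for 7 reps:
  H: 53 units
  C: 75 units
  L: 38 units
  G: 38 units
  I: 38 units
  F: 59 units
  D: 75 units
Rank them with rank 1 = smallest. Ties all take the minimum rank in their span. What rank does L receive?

1

Sorted (ascending): 38, 38, 38, 53, 59, 75, 75
The 3 values of 38 occupy positions 1–3 → each gets rank 1.
The 2 values of 75 occupy positions 6–7 → each gets rank 6.
L has value 38 units → rank 1.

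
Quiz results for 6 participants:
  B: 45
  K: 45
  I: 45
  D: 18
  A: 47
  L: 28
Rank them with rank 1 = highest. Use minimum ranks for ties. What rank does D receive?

Sorted (descending): 47, 45, 45, 45, 28, 18
The 3 values of 45 occupy positions 2–4 → each gets rank 2.
D has value 18 → rank 6.

6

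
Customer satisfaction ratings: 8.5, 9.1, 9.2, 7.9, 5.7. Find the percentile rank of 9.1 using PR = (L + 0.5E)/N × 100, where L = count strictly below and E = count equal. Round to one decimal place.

N = 5.
Strictly below 9.1: 3. Equal to 9.1: 1.
PR = (3 + 0.5·1)/5 × 100 = 70.0

70.0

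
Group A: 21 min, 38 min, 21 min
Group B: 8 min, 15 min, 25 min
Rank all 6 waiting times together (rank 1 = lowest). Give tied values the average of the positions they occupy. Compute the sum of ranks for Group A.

Sorted (ascending): 8, 15, 21, 21, 25, 38
The 2 values of 21 occupy positions 3–4 → average rank (3+4)/2 = 3.5.
Group A values → pooled ranks: 21→3.5, 38→6, 21→3.5
Rank sum = 3.5 + 6 + 3.5 = 13

13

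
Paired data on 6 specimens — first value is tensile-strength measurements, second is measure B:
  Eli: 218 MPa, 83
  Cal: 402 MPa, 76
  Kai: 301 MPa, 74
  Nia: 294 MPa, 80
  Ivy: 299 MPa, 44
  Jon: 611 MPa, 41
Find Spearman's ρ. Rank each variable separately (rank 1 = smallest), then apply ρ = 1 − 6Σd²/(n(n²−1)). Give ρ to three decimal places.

Ranks of variable 1: 1, 5, 4, 2, 3, 6
Ranks of variable 2: 6, 4, 3, 5, 2, 1
d = r₁ − r₂: -5, 1, 1, -3, 1, 5
d²: 25, 1, 1, 9, 1, 25; Σd² = 62
ρ = 1 − 6·62/(6·35) = 1 − 372/210 = -0.771

-0.771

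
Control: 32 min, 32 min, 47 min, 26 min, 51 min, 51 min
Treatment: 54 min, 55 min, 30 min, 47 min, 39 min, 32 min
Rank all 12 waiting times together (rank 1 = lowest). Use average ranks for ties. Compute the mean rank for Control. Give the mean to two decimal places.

Sorted (ascending): 26, 30, 32, 32, 32, 39, 47, 47, 51, 51, 54, 55
The 3 values of 32 occupy positions 3–5 → average rank 4.
The 2 values of 47 occupy positions 7–8 → average rank (7+8)/2 = 7.5.
The 2 values of 51 occupy positions 9–10 → average rank (9+10)/2 = 9.5.
Control values → pooled ranks: 32→4, 32→4, 47→7.5, 26→1, 51→9.5, 51→9.5
Mean rank = (4 + 4 + 7.5 + 1 + 9.5 + 9.5) / 6 = 5.92

5.92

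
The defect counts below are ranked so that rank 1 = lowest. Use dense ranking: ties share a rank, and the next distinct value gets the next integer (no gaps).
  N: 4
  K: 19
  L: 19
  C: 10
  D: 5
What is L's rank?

Sorted (ascending): 4, 5, 10, 19, 19
The 2 values of 19 share dense rank 4.
Remaining distinct values take the next consecutive integers.
L has value 19 → rank 4.

4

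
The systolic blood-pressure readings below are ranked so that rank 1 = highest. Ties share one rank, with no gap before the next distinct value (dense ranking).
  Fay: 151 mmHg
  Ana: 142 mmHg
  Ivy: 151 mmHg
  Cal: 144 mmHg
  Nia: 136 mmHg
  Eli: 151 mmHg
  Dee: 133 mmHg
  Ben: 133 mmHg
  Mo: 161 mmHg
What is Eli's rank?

2

Sorted (descending): 161, 151, 151, 151, 144, 142, 136, 133, 133
The 3 values of 151 share dense rank 2.
The 2 values of 133 share dense rank 6.
Remaining distinct values take the next consecutive integers.
Eli has value 151 mmHg → rank 2.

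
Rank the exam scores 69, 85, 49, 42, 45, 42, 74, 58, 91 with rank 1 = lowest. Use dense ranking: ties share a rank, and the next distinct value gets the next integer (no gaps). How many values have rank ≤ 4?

5

Sorted (ascending): 42, 42, 45, 49, 58, 69, 74, 85, 91
The 2 values of 42 share dense rank 1.
Remaining distinct values take the next consecutive integers.
Ranks ≤ 4: {1, 1, 2, 3, 4} → 5 values.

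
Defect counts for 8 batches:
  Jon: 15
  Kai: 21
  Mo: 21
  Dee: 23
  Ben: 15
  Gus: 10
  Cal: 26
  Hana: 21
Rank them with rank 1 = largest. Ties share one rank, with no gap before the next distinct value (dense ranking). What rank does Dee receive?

Sorted (descending): 26, 23, 21, 21, 21, 15, 15, 10
The 3 values of 21 share dense rank 3.
The 2 values of 15 share dense rank 4.
Remaining distinct values take the next consecutive integers.
Dee has value 23 → rank 2.

2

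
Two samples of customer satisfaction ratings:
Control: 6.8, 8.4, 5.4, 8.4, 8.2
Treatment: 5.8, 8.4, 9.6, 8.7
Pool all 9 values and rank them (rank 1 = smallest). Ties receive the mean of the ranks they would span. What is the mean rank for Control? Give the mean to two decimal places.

4.00

Sorted (ascending): 5.4, 5.8, 6.8, 8.2, 8.4, 8.4, 8.4, 8.7, 9.6
The 3 values of 8.4 occupy positions 5–7 → average rank 6.
Control values → pooled ranks: 6.8→3, 8.4→6, 5.4→1, 8.4→6, 8.2→4
Mean rank = (3 + 6 + 1 + 6 + 4) / 5 = 4.00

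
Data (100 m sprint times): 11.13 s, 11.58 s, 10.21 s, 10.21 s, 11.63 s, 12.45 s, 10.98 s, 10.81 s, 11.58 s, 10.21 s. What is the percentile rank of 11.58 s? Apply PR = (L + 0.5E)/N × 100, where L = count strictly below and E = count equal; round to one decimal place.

N = 10.
Strictly below 11.58: 6. Equal to 11.58: 2.
PR = (6 + 0.5·2)/10 × 100 = 70.0

70.0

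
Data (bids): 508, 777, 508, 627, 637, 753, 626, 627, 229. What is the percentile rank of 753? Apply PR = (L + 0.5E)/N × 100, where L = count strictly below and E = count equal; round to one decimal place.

83.3

N = 9.
Strictly below 753: 7. Equal to 753: 1.
PR = (7 + 0.5·1)/9 × 100 = 83.3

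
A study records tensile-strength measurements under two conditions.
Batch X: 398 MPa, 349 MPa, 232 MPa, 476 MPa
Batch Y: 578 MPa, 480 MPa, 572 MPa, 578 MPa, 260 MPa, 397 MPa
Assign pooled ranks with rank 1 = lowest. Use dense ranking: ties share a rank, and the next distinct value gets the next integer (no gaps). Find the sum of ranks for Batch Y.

Sorted (ascending): 232, 260, 349, 397, 398, 476, 480, 572, 578, 578
The 2 values of 578 share dense rank 9.
Remaining distinct values take the next consecutive integers.
Batch Y values → pooled ranks: 578→9, 480→7, 572→8, 578→9, 260→2, 397→4
Rank sum = 9 + 7 + 8 + 9 + 2 + 4 = 39

39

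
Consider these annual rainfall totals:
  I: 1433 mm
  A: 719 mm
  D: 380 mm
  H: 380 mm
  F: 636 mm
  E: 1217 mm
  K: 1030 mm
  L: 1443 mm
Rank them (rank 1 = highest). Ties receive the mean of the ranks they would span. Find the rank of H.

Sorted (descending): 1443, 1433, 1217, 1030, 719, 636, 380, 380
The 2 values of 380 occupy positions 7–8 → average rank (7+8)/2 = 7.5.
H has value 380 mm → rank 7.5.

7.5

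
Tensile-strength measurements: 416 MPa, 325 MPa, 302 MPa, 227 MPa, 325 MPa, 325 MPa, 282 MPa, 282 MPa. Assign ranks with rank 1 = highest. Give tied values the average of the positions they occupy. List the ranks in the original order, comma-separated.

1, 3, 5, 8, 3, 3, 6.5, 6.5

Sorted (descending): 416, 325, 325, 325, 302, 282, 282, 227
The 3 values of 325 occupy positions 2–4 → average rank 3.
The 2 values of 282 occupy positions 6–7 → average rank (6+7)/2 = 6.5.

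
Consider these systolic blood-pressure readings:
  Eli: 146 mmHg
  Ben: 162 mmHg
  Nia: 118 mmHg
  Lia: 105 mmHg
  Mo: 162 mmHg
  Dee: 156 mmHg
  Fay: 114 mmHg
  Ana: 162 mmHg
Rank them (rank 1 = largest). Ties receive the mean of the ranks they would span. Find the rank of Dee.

Sorted (descending): 162, 162, 162, 156, 146, 118, 114, 105
The 3 values of 162 occupy positions 1–3 → average rank 2.
Dee has value 156 mmHg → rank 4.

4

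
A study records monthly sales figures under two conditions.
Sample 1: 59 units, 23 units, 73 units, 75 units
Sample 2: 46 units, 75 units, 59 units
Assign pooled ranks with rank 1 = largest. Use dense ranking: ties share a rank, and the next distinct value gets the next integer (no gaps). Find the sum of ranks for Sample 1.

Sorted (descending): 75, 75, 73, 59, 59, 46, 23
The 2 values of 75 share dense rank 1.
The 2 values of 59 share dense rank 3.
Remaining distinct values take the next consecutive integers.
Sample 1 values → pooled ranks: 59→3, 23→5, 73→2, 75→1
Rank sum = 3 + 5 + 2 + 1 = 11

11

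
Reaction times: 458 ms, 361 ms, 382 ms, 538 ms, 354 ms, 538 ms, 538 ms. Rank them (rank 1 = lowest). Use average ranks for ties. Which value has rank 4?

Sorted (ascending): 354, 361, 382, 458, 538, 538, 538
The 3 values of 538 occupy positions 5–7 → average rank 6.
Rank 4 → value 458.

458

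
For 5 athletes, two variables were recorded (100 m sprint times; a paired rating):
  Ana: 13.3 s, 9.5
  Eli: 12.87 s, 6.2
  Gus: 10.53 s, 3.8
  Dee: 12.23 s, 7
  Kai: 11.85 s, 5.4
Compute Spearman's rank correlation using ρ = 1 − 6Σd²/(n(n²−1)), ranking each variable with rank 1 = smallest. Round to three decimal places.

0.900

Ranks of variable 1: 5, 4, 1, 3, 2
Ranks of variable 2: 5, 3, 1, 4, 2
d = r₁ − r₂: 0, 1, 0, -1, 0
d²: 0, 1, 0, 1, 0; Σd² = 2
ρ = 1 − 6·2/(5·24) = 1 − 12/120 = 0.900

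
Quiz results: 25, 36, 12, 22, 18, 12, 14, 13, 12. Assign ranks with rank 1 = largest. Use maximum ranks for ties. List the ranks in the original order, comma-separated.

2, 1, 9, 3, 4, 9, 5, 6, 9

Sorted (descending): 36, 25, 22, 18, 14, 13, 12, 12, 12
The 3 values of 12 occupy positions 7–9 → each gets rank 9.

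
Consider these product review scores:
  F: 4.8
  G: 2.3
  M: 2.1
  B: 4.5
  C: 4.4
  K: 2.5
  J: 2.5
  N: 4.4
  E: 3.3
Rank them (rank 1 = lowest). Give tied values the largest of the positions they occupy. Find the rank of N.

Sorted (ascending): 2.1, 2.3, 2.5, 2.5, 3.3, 4.4, 4.4, 4.5, 4.8
The 2 values of 2.5 occupy positions 3–4 → each gets rank 4.
The 2 values of 4.4 occupy positions 6–7 → each gets rank 7.
N has value 4.4 → rank 7.

7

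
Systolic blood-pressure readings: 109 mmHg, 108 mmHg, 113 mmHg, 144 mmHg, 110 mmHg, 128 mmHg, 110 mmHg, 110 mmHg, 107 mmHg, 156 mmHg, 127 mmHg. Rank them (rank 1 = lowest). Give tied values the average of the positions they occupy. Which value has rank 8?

127

Sorted (ascending): 107, 108, 109, 110, 110, 110, 113, 127, 128, 144, 156
The 3 values of 110 occupy positions 4–6 → average rank 5.
Rank 8 → value 127.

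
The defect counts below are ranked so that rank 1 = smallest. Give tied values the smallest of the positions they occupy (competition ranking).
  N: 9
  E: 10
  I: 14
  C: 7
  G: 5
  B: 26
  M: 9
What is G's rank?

Sorted (ascending): 5, 7, 9, 9, 10, 14, 26
The 2 values of 9 occupy positions 3–4 → each gets rank 3.
G has value 5 → rank 1.

1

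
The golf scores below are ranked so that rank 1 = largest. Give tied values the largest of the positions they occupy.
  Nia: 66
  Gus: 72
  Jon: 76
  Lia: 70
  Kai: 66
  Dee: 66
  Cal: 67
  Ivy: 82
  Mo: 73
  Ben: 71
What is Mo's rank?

Sorted (descending): 82, 76, 73, 72, 71, 70, 67, 66, 66, 66
The 3 values of 66 occupy positions 8–10 → each gets rank 10.
Mo has value 73 → rank 3.

3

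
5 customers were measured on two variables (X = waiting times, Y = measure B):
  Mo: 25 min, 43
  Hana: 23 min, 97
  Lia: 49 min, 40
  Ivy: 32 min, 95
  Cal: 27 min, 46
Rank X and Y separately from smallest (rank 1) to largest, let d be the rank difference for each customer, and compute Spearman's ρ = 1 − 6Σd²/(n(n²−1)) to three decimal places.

Ranks of variable 1: 2, 1, 5, 4, 3
Ranks of variable 2: 2, 5, 1, 4, 3
d = r₁ − r₂: 0, -4, 4, 0, 0
d²: 0, 16, 16, 0, 0; Σd² = 32
ρ = 1 − 6·32/(5·24) = 1 − 192/120 = -0.600

-0.600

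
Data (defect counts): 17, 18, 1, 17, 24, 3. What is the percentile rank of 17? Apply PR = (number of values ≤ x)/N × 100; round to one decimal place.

66.7

N = 6.
Strictly below 17: 2. Equal to 17: 2.
PR = 4/6 × 100 = 66.7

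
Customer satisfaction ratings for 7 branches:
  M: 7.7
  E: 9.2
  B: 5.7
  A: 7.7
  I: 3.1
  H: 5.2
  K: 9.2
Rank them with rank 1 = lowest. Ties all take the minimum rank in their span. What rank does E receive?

6

Sorted (ascending): 3.1, 5.2, 5.7, 7.7, 7.7, 9.2, 9.2
The 2 values of 7.7 occupy positions 4–5 → each gets rank 4.
The 2 values of 9.2 occupy positions 6–7 → each gets rank 6.
E has value 9.2 → rank 6.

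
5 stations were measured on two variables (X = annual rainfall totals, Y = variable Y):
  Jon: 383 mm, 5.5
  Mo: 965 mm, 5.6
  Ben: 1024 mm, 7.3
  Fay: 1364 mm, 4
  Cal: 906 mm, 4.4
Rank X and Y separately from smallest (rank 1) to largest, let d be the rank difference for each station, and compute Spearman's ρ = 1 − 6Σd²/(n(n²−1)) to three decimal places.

-0.100

Ranks of variable 1: 1, 3, 4, 5, 2
Ranks of variable 2: 3, 4, 5, 1, 2
d = r₁ − r₂: -2, -1, -1, 4, 0
d²: 4, 1, 1, 16, 0; Σd² = 22
ρ = 1 − 6·22/(5·24) = 1 − 132/120 = -0.100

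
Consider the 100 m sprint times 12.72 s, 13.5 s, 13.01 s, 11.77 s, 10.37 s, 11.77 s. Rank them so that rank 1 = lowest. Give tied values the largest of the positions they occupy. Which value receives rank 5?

13.01

Sorted (ascending): 10.37, 11.77, 11.77, 12.72, 13.01, 13.5
The 2 values of 11.77 occupy positions 2–3 → each gets rank 3.
Rank 5 → value 13.01.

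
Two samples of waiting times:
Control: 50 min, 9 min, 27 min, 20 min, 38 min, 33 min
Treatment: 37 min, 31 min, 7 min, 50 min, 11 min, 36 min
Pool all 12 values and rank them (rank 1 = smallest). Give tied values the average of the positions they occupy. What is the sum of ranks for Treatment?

Sorted (ascending): 7, 9, 11, 20, 27, 31, 33, 36, 37, 38, 50, 50
The 2 values of 50 occupy positions 11–12 → average rank (11+12)/2 = 11.5.
Treatment values → pooled ranks: 37→9, 31→6, 7→1, 50→11.5, 11→3, 36→8
Rank sum = 9 + 6 + 1 + 11.5 + 3 + 8 = 38.5

38.5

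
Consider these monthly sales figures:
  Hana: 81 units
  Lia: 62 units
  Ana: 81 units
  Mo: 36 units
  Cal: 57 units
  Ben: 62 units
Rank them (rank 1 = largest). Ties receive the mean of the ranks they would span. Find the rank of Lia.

Sorted (descending): 81, 81, 62, 62, 57, 36
The 2 values of 81 occupy positions 1–2 → average rank (1+2)/2 = 1.5.
The 2 values of 62 occupy positions 3–4 → average rank (3+4)/2 = 3.5.
Lia has value 62 units → rank 3.5.

3.5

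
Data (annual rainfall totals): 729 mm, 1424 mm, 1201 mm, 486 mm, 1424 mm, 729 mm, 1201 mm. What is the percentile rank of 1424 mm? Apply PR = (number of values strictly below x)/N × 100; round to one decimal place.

N = 7.
Strictly below 1424: 5. Equal to 1424: 2.
PR = 5/7 × 100 = 71.4

71.4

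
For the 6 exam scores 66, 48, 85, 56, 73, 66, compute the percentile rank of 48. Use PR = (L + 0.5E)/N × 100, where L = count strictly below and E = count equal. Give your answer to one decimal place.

N = 6.
Strictly below 48: 0. Equal to 48: 1.
PR = (0 + 0.5·1)/6 × 100 = 8.3

8.3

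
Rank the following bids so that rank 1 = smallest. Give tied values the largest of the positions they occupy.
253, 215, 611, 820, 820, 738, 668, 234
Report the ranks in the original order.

Sorted (ascending): 215, 234, 253, 611, 668, 738, 820, 820
The 2 values of 820 occupy positions 7–8 → each gets rank 8.

3, 1, 4, 8, 8, 6, 5, 2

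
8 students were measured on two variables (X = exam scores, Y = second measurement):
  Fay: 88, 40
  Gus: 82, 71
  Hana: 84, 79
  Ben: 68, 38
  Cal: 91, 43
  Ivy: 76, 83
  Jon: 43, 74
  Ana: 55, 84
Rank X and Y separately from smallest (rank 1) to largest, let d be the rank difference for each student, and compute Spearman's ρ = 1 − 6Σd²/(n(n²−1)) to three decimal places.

-0.381

Ranks of variable 1: 7, 5, 6, 3, 8, 4, 1, 2
Ranks of variable 2: 2, 4, 6, 1, 3, 7, 5, 8
d = r₁ − r₂: 5, 1, 0, 2, 5, -3, -4, -6
d²: 25, 1, 0, 4, 25, 9, 16, 36; Σd² = 116
ρ = 1 − 6·116/(8·63) = 1 − 696/504 = -0.381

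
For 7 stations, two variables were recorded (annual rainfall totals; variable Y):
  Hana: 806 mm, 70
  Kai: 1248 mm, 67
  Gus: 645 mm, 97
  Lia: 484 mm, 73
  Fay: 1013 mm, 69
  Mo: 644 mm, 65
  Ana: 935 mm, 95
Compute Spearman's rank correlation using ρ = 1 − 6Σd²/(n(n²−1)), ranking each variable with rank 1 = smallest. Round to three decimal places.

Ranks of variable 1: 4, 7, 3, 1, 6, 2, 5
Ranks of variable 2: 4, 2, 7, 5, 3, 1, 6
d = r₁ − r₂: 0, 5, -4, -4, 3, 1, -1
d²: 0, 25, 16, 16, 9, 1, 1; Σd² = 68
ρ = 1 − 6·68/(7·48) = 1 − 408/336 = -0.214

-0.214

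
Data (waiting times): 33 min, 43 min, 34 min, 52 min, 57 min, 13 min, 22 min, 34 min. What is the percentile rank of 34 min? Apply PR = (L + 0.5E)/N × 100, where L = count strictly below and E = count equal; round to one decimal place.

50.0

N = 8.
Strictly below 34: 3. Equal to 34: 2.
PR = (3 + 0.5·2)/8 × 100 = 50.0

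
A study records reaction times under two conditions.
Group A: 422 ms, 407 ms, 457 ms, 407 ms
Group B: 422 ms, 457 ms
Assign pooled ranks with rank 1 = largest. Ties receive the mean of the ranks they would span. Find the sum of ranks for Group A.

16

Sorted (descending): 457, 457, 422, 422, 407, 407
The 2 values of 457 occupy positions 1–2 → average rank (1+2)/2 = 1.5.
The 2 values of 422 occupy positions 3–4 → average rank (3+4)/2 = 3.5.
The 2 values of 407 occupy positions 5–6 → average rank (5+6)/2 = 5.5.
Group A values → pooled ranks: 422→3.5, 407→5.5, 457→1.5, 407→5.5
Rank sum = 3.5 + 5.5 + 1.5 + 5.5 = 16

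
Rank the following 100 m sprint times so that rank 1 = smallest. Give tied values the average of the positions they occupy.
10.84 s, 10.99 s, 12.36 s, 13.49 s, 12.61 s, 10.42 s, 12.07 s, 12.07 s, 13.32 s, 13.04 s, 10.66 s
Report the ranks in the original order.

3, 4, 7, 11, 8, 1, 5.5, 5.5, 10, 9, 2

Sorted (ascending): 10.42, 10.66, 10.84, 10.99, 12.07, 12.07, 12.36, 12.61, 13.04, 13.32, 13.49
The 2 values of 12.07 occupy positions 5–6 → average rank (5+6)/2 = 5.5.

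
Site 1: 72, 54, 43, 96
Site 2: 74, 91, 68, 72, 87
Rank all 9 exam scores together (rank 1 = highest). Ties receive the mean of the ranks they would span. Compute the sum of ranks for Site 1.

23.5

Sorted (descending): 96, 91, 87, 74, 72, 72, 68, 54, 43
The 2 values of 72 occupy positions 5–6 → average rank (5+6)/2 = 5.5.
Site 1 values → pooled ranks: 72→5.5, 54→8, 43→9, 96→1
Rank sum = 5.5 + 8 + 9 + 1 = 23.5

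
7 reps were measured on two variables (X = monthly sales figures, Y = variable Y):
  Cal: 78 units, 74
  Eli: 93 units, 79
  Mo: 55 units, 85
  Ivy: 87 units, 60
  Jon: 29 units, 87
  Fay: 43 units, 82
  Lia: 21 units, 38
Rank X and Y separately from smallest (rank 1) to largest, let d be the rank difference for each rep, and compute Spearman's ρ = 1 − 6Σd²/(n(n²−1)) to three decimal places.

-0.107

Ranks of variable 1: 5, 7, 4, 6, 2, 3, 1
Ranks of variable 2: 3, 4, 6, 2, 7, 5, 1
d = r₁ − r₂: 2, 3, -2, 4, -5, -2, 0
d²: 4, 9, 4, 16, 25, 4, 0; Σd² = 62
ρ = 1 − 6·62/(7·48) = 1 − 372/336 = -0.107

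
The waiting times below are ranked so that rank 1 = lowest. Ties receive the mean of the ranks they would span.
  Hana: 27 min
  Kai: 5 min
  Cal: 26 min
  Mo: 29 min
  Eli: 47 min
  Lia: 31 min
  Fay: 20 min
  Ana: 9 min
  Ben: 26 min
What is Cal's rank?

Sorted (ascending): 5, 9, 20, 26, 26, 27, 29, 31, 47
The 2 values of 26 occupy positions 4–5 → average rank (4+5)/2 = 4.5.
Cal has value 26 min → rank 4.5.

4.5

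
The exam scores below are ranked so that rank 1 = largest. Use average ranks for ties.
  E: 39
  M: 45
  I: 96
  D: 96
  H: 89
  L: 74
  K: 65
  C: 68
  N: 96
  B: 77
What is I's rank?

2

Sorted (descending): 96, 96, 96, 89, 77, 74, 68, 65, 45, 39
The 3 values of 96 occupy positions 1–3 → average rank 2.
I has value 96 → rank 2.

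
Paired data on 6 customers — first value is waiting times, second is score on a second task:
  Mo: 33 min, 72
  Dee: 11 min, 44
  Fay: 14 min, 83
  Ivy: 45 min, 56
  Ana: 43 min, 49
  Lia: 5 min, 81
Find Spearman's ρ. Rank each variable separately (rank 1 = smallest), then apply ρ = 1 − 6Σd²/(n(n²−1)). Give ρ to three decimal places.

Ranks of variable 1: 4, 2, 3, 6, 5, 1
Ranks of variable 2: 4, 1, 6, 3, 2, 5
d = r₁ − r₂: 0, 1, -3, 3, 3, -4
d²: 0, 1, 9, 9, 9, 16; Σd² = 44
ρ = 1 − 6·44/(6·35) = 1 − 264/210 = -0.257

-0.257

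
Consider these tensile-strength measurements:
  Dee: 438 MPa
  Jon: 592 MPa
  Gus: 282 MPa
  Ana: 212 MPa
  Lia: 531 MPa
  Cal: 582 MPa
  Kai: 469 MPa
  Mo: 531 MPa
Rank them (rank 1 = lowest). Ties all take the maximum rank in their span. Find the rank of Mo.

6

Sorted (ascending): 212, 282, 438, 469, 531, 531, 582, 592
The 2 values of 531 occupy positions 5–6 → each gets rank 6.
Mo has value 531 MPa → rank 6.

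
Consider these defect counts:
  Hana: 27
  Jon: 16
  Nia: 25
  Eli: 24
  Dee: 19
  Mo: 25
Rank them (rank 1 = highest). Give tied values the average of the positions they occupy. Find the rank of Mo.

2.5

Sorted (descending): 27, 25, 25, 24, 19, 16
The 2 values of 25 occupy positions 2–3 → average rank (2+3)/2 = 2.5.
Mo has value 25 → rank 2.5.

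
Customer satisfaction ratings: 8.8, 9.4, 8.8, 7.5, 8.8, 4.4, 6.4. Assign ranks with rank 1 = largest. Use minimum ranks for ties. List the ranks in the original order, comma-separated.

Sorted (descending): 9.4, 8.8, 8.8, 8.8, 7.5, 6.4, 4.4
The 3 values of 8.8 occupy positions 2–4 → each gets rank 2.

2, 1, 2, 5, 2, 7, 6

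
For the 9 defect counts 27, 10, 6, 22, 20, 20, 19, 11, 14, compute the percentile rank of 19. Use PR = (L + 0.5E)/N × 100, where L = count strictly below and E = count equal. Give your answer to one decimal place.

50.0

N = 9.
Strictly below 19: 4. Equal to 19: 1.
PR = (4 + 0.5·1)/9 × 100 = 50.0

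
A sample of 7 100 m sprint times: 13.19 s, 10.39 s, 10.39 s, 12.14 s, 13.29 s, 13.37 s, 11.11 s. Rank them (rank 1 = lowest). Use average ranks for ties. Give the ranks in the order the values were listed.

Sorted (ascending): 10.39, 10.39, 11.11, 12.14, 13.19, 13.29, 13.37
The 2 values of 10.39 occupy positions 1–2 → average rank (1+2)/2 = 1.5.

5, 1.5, 1.5, 4, 6, 7, 3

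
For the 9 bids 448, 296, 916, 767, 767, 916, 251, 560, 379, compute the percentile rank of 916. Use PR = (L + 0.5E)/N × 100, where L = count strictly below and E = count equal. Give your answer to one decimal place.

88.9

N = 9.
Strictly below 916: 7. Equal to 916: 2.
PR = (7 + 0.5·2)/9 × 100 = 88.9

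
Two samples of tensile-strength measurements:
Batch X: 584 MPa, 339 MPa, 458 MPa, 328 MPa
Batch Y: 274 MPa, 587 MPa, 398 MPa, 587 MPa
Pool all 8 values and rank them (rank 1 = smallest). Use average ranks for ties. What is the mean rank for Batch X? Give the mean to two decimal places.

Sorted (ascending): 274, 328, 339, 398, 458, 584, 587, 587
The 2 values of 587 occupy positions 7–8 → average rank (7+8)/2 = 7.5.
Batch X values → pooled ranks: 584→6, 339→3, 458→5, 328→2
Mean rank = (6 + 3 + 5 + 2) / 4 = 4.00

4.00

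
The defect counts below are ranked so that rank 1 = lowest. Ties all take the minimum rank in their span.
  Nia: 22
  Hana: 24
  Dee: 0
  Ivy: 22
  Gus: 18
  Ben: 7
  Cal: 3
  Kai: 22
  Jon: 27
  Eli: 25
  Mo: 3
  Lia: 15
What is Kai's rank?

7

Sorted (ascending): 0, 3, 3, 7, 15, 18, 22, 22, 22, 24, 25, 27
The 2 values of 3 occupy positions 2–3 → each gets rank 2.
The 3 values of 22 occupy positions 7–9 → each gets rank 7.
Kai has value 22 → rank 7.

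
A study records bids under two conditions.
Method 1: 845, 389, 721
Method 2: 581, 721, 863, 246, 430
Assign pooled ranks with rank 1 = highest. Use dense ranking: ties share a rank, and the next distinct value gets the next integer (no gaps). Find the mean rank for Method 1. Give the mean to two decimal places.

3.67

Sorted (descending): 863, 845, 721, 721, 581, 430, 389, 246
The 2 values of 721 share dense rank 3.
Remaining distinct values take the next consecutive integers.
Method 1 values → pooled ranks: 845→2, 389→6, 721→3
Mean rank = (2 + 6 + 3) / 3 = 3.67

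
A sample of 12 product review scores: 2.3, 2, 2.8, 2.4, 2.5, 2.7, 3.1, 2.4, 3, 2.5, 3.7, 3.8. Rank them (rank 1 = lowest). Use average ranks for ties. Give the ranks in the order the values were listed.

2, 1, 8, 3.5, 5.5, 7, 10, 3.5, 9, 5.5, 11, 12

Sorted (ascending): 2, 2.3, 2.4, 2.4, 2.5, 2.5, 2.7, 2.8, 3, 3.1, 3.7, 3.8
The 2 values of 2.4 occupy positions 3–4 → average rank (3+4)/2 = 3.5.
The 2 values of 2.5 occupy positions 5–6 → average rank (5+6)/2 = 5.5.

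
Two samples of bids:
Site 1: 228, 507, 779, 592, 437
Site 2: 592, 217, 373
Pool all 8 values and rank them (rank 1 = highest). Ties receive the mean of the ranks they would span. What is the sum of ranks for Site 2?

16.5

Sorted (descending): 779, 592, 592, 507, 437, 373, 228, 217
The 2 values of 592 occupy positions 2–3 → average rank (2+3)/2 = 2.5.
Site 2 values → pooled ranks: 592→2.5, 217→8, 373→6
Rank sum = 2.5 + 8 + 6 = 16.5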